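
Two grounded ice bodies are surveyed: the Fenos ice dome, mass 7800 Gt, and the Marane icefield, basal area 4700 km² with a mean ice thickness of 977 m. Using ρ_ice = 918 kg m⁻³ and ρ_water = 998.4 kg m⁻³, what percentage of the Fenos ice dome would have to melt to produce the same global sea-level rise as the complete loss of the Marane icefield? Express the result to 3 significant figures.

≈ 54.0 %

Equal sea-level rise means equal mass of meltwater, i.e. equal mass of ice lost.
Ice mass of Marane: 4.215×10^15 kg; ice mass of Fenos: 7.800×10^15 kg.
Fraction required = 4.215×10^15 / 7.800×10^15 = 0.540 → 54.0 %.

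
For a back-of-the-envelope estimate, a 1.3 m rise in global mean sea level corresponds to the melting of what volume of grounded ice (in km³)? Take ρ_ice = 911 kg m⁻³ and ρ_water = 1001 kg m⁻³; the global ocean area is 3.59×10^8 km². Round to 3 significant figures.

≈ 5.13×10^5 km³

Required water volume = Δh × A = 1.3 m × 3.59×10^14 m² = 4.667×10^14 m³ = 4.667×10^5 km³.
Ice volume = water volume × ρ_w/ρ_ice = 4.667×10^5 × 1001/911 = 5.13×10^5 km³.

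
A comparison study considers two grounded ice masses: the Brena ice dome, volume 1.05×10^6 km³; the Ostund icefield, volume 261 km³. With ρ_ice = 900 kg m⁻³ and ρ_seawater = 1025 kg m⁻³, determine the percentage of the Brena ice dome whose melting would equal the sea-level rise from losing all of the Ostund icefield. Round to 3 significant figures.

Equal sea-level rise means equal mass of meltwater, i.e. equal mass of ice lost.
Ice mass of Ostund: 2.349×10^14 kg; ice mass of Brena: 9.450×10^17 kg.
Fraction required = 2.349×10^14 / 9.450×10^17 = 2.49×10^-4 → 0.0249 %.

≈ 0.0249 %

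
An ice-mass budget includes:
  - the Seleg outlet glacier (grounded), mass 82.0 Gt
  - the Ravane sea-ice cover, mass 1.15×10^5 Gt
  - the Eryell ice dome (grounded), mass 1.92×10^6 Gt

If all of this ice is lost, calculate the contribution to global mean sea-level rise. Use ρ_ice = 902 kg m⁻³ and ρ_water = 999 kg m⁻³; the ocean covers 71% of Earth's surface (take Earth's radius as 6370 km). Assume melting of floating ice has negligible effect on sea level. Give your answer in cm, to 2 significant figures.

≈ 530 cm

Seleg: 82.0 Gt = 8.200×10^13 kg; dividing by ρ_w = 999 kg m⁻³ gives 8.208×10^10 m³ of water.
The Ravane sea-ice cover is floating and already displaces its own weight of water, so its melt adds essentially nothing to sea level.
Eryell: 1.92×10^6 Gt = 1.920×10^18 kg; dividing by ρ_w = 999 kg m⁻³ gives 1.922×10^15 m³ of water.
Total added water ≈ 1.922×10^15 m³ over 3.62×10^14 m² → Δh = 5.31 m = 530 cm.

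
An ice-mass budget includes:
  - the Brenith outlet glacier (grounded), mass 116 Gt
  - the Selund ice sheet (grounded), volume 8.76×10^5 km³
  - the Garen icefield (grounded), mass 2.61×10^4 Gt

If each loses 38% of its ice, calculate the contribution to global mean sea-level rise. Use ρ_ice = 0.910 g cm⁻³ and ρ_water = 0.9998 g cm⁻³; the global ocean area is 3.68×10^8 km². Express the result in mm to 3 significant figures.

≈ 850 mm

Brenith: 0.38 × 116 Gt = 4.408×10^13 kg; dividing by ρ_w = 0.9998 g cm⁻³ = 999.8 kg m⁻³ gives 4.409×10^10 m³ of water.
Selund: 0.38 × 8.76×10^5 km³ × (910/999.8) = 3.030×10^5 km³ of water.
Garen: 0.38 × 2.61×10^4 Gt = 9.918×10^15 kg; dividing by ρ_w = 999.8 kg m⁻³ gives 9.920×10^12 m³ of water.
Total added water ≈ 3.129×10^14 m³ over 3.68×10^14 m² → Δh = 0.850 m = 850 mm.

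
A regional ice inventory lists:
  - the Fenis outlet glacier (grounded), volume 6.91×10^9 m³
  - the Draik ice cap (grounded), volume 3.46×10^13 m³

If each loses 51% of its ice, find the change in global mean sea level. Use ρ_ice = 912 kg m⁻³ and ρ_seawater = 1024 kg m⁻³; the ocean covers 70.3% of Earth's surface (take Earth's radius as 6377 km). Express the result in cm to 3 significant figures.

Fenis: 0.51 × 6.91×10^9 m³ × (912/1024) = 3.139×10^9 m³ of water.
Draik: 0.51 × 3.46×10^13 m³ × (912/1024) = 1.572×10^13 m³ of water.
Total added water ≈ 1.572×10^13 m³ over 3.59×10^14 m² → Δh = 0.0438 m = 4.38 cm.

≈ 4.38 cm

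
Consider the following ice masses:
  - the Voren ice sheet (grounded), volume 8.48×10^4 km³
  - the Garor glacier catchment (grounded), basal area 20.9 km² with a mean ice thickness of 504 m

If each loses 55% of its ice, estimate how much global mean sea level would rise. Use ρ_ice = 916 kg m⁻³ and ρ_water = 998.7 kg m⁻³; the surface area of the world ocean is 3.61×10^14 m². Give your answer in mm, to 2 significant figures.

Voren: 0.55 × 8.48×10^4 km³ × (916/998.7) = 4.278×10^4 km³ of water.
Garor: ice volume = 20.9 km² × 504 m = 10.53 km³; 0.55 × 10.53 × (916/998.7) = 5.314 km³ of water.
Total added water ≈ 4.278×10^13 m³ over 3.61×10^14 m² → Δh = 0.119 m = 120 mm.

≈ 120 mm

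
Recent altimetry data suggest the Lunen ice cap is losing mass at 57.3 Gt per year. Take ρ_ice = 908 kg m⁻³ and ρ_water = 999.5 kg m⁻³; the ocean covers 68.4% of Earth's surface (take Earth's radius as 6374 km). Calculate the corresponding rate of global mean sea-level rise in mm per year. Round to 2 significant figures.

ρ_w = 999.5 kg m⁻³. Annual water volume added = 57.3 Gt / ρ_w = 5.730×10^13 kg / 999.5 kg m⁻³ = 5.733×10^10 m³.
Δh per year = 5.733×10^10 / 3.49×10^14 = 1.64×10^-4 m = 0.16 mm.

≈ 0.16 mm/yr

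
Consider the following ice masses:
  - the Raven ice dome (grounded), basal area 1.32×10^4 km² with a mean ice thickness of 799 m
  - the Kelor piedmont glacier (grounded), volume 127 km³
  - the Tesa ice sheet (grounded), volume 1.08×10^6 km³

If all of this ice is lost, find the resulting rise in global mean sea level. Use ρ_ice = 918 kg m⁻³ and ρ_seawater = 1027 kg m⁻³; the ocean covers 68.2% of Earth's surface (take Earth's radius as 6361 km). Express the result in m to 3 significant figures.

≈ 2.81 m

Raven: ice volume = 1.32×10^4 km² × 799 m = 1.055×10^4 km³; 1.055×10^4 × (918/1027) = 9427 km³ of water.
Kelor: 127 km³ × (918/1027) = 113.5 km³ of water.
Tesa: 1.08×10^6 km³ × (918/1027) = 9.654×10^5 km³ of water.
Total added water ≈ 9.749×10^14 m³ over 3.47×10^14 m² → Δh = 2.81 m.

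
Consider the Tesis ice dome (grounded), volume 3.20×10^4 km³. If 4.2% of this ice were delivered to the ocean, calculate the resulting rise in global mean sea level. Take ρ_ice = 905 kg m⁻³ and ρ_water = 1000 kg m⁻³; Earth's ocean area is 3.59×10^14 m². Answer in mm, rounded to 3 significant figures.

Tesis: 0.042 × 3.20×10^4 km³ × (905/1000) = 1216 km³ of water.
Spread over 3.59×10^14 m² of ocean, Δh = 1.216×10^12 / 3.59×10^14 = 3.39×10^-3 m = 3.39 mm.

≈ 3.39 mm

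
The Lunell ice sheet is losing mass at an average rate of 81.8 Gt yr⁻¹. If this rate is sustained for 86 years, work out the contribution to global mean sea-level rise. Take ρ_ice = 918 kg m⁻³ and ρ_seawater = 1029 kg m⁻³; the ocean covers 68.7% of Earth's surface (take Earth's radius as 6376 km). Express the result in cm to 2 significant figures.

Total mass lost = 81.8 Gt/yr × 86 yr = 7035 Gt = 7.035×10^15 kg.
ρ_w = 1029 kg m⁻³, so water volume = 7.035×10^15 / 1029 = 6.837×10^12 m³.
Δh = 6.837×10^12 / 3.51×10^14 = 0.0195 m = 1.9 cm.

≈ 1.9 cm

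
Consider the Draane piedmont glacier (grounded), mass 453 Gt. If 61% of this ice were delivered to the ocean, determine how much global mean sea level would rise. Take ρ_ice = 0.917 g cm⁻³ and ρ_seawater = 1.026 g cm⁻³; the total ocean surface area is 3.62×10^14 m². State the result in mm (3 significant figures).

≈ 0.744 mm

Draane: 0.61 × 453 Gt = 2.763×10^14 kg; dividing by ρ_w = 1.026 g cm⁻³ = 1026 kg m⁻³ gives 2.693×10^11 m³ of water.
Spread over 3.62×10^14 m² of ocean, Δh = 2.693×10^11 / 3.62×10^14 = 7.44×10^-4 m = 0.744 mm.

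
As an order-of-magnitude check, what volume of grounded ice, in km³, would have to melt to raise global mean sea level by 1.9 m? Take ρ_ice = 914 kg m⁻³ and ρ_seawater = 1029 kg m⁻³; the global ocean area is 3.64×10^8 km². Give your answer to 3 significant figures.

≈ 7.79×10^5 km³

Required water volume = Δh × A = 1.9 m × 3.64×10^14 m² = 6.916×10^14 m³ = 6.916×10^5 km³.
Ice volume = water volume × ρ_w/ρ_ice = 6.916×10^5 × 1029/914 = 7.79×10^5 km³.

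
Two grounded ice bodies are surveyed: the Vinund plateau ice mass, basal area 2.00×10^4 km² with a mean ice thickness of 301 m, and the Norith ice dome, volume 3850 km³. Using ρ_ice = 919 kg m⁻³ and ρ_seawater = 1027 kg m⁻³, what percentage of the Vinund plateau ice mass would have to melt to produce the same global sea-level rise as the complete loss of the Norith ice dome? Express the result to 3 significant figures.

≈ 64.0 %

Equal sea-level rise means equal mass of meltwater, i.e. equal mass of ice lost.
Ice mass of Norith: 3.538×10^15 kg; ice mass of Vinund: 5.532×10^15 kg.
Fraction required = 3.538×10^15 / 5.532×10^15 = 0.640 → 64.0 %.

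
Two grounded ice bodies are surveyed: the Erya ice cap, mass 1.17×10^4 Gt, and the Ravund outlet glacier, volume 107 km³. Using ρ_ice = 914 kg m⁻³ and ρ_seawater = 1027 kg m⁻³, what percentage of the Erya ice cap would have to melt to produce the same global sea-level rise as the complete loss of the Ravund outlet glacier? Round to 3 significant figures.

≈ 0.836 %

Equal sea-level rise means equal mass of meltwater, i.e. equal mass of ice lost.
Ice mass of Ravund: 9.780×10^13 kg; ice mass of Erya: 1.170×10^16 kg.
Fraction required = 9.780×10^13 / 1.170×10^16 = 8.36×10^-3 → 0.836 %.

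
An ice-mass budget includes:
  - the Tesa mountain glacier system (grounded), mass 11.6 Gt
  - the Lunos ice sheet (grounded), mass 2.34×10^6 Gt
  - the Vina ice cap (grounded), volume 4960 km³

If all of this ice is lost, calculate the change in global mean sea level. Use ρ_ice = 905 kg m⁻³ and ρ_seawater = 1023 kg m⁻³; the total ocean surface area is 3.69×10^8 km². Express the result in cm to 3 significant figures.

Tesa: 11.6 Gt = 1.160×10^13 kg; dividing by ρ_w = 1023 kg m⁻³ gives 1.134×10^10 m³ of water.
Lunos: 2.34×10^6 Gt = 2.340×10^18 kg; dividing by ρ_w = 1023 kg m⁻³ gives 2.287×10^15 m³ of water.
Vina: 4960 km³ × (905/1023) = 4388 km³ of water.
Total added water ≈ 2.292×10^15 m³ over 3.69×10^14 m² → Δh = 6.21 m = 621 cm.

≈ 621 cm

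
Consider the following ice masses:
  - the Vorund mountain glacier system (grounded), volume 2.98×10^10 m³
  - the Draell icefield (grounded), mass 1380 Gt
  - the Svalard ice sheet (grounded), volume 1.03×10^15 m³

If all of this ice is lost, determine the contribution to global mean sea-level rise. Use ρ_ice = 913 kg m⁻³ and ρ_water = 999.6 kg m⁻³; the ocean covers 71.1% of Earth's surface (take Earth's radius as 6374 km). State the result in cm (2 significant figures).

Vorund: 2.98×10^10 m³ × (913/999.6) = 2.722×10^10 m³ of water.
Draell: 1380 Gt = 1.380×10^15 kg; dividing by ρ_w = 999.6 kg m⁻³ gives 1.381×10^12 m³ of water.
Svalard: 1.03×10^15 m³ × (913/999.6) = 9.408×10^14 m³ of water.
Total added water ≈ 9.422×10^14 m³ over 3.63×10^14 m² → Δh = 2.60 m = 260 cm.

≈ 260 cm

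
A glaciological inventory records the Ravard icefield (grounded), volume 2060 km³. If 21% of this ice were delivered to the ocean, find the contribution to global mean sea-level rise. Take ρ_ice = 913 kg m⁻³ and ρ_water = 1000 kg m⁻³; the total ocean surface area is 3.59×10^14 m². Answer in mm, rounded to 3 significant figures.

≈ 1.10 mm

Ravard: 0.21 × 2060 km³ × (913/1000) = 395.0 km³ of water.
Spread over 3.59×10^14 m² of ocean, Δh = 3.950×10^11 / 3.59×10^14 = 1.10×10^-3 m = 1.10 mm.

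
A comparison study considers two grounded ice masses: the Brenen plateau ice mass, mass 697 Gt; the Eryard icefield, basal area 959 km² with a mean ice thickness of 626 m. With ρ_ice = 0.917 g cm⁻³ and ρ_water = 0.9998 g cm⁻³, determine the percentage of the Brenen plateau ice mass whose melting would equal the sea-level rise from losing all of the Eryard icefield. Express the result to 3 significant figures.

≈ 79.0 %

Equal sea-level rise means equal mass of meltwater, i.e. equal mass of ice lost.
Ice mass of Eryard: 5.505×10^14 kg; ice mass of Brenen: 6.970×10^14 kg.
Fraction required = 5.505×10^14 / 6.970×10^14 = 0.790 → 79.0 %.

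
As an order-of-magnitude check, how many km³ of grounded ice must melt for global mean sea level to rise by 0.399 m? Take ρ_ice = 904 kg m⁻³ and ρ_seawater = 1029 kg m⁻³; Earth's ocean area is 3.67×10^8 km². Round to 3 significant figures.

Required water volume = Δh × A = 0.399 m × 3.67×10^14 m² = 1.464×10^14 m³ = 1.464×10^5 km³.
Ice volume = water volume × ρ_w/ρ_ice = 1.464×10^5 × 1029/904 = 1.67×10^5 km³.

≈ 1.67×10^5 km³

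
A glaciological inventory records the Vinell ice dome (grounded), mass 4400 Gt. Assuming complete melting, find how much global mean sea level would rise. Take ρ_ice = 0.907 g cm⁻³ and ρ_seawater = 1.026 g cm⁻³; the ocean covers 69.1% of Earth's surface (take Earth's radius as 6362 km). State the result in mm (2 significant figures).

Vinell: 4400 Gt = 4.400×10^15 kg; dividing by ρ_w = 1.026 g cm⁻³ = 1026 kg m⁻³ gives 4.288×10^12 m³ of water.
Spread over 3.51×10^14 m² of ocean, Δh = 4.288×10^12 / 3.51×10^14 = 0.0122 m = 12 mm.

≈ 12 mm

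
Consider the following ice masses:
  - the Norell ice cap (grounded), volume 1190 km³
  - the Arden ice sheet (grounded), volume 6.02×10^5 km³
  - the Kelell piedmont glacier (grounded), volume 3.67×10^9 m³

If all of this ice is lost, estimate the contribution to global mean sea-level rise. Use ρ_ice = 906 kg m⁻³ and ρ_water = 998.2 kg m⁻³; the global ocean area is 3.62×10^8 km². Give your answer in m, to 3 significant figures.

≈ 1.51 m

Norell: 1190 km³ × (906/998.2) = 1080 km³ of water.
Arden: 6.02×10^5 km³ × (906/998.2) = 5.464×10^5 km³ of water.
Kelell: 3.67×10^9 m³ × (906/998.2) = 3.331×10^9 m³ of water.
Total added water ≈ 5.475×10^14 m³ over 3.62×10^14 m² → Δh = 1.51 m.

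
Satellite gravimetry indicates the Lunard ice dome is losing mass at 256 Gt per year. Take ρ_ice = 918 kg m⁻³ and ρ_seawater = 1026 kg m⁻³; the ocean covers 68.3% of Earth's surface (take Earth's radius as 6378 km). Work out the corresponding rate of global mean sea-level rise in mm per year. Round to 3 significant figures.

≈ 0.715 mm/yr

ρ_w = 1026 kg m⁻³. Annual water volume added = 256 Gt / ρ_w = 2.560×10^14 kg / 1026 kg m⁻³ = 2.495×10^11 m³.
Δh per year = 2.495×10^11 / 3.49×10^14 = 7.15×10^-4 m = 0.715 mm.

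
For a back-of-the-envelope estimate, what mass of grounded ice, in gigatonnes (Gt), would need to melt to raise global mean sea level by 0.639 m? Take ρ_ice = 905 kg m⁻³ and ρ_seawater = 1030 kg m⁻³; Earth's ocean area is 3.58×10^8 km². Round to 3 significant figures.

Required water volume = Δh × A = 0.639 m × 3.58×10^14 m² = 2.288×10^14 m³.
ρ_w = 1030 kg m⁻³, so the mass of water = 2.288×10^14 m³ × 1030 kg m⁻³ = 2.356×10^17 kg = 2.36×10^5 Gt (and the same mass of ice, by conservation).

≈ 2.36×10^5 Gt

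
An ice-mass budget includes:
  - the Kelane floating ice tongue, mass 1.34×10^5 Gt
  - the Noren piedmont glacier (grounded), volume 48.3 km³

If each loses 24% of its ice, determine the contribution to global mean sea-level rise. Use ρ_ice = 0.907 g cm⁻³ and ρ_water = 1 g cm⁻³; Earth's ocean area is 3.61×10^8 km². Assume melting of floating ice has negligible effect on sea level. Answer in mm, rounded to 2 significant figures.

The Kelane floating ice tongue is floating and already displaces its own weight of water, so its melt adds essentially nothing to sea level.
Noren: 0.24 × 48.3 km³ × (907/1000) = 10.51 km³ of water.
Total added water ≈ 1.051×10^10 m³ over 3.61×10^14 m² → Δh = 2.91×10^-5 m = 0.029 mm.

≈ 0.029 mm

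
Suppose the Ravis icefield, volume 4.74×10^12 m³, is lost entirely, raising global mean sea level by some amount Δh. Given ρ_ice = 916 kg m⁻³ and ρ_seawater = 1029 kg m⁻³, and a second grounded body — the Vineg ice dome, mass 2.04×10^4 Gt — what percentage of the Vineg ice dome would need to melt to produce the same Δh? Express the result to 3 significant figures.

≈ 21.3 %

Equal sea-level rise means equal mass of meltwater, i.e. equal mass of ice lost.
Ice mass of Ravis: 4.342×10^15 kg; ice mass of Vineg: 2.040×10^16 kg.
Fraction required = 4.342×10^15 / 2.040×10^16 = 0.213 → 21.3 %.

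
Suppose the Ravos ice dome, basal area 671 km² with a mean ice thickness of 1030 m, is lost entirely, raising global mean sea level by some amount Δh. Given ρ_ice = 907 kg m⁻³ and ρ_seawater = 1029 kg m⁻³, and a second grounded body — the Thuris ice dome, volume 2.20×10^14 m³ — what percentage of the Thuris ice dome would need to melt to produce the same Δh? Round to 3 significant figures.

Equal sea-level rise means equal mass of meltwater, i.e. equal mass of ice lost.
Ice mass of Ravos: 6.269×10^14 kg; ice mass of Thuris: 1.995×10^17 kg.
Fraction required = 6.269×10^14 / 1.995×10^17 = 3.14×10^-3 → 0.314 %.

≈ 0.314 %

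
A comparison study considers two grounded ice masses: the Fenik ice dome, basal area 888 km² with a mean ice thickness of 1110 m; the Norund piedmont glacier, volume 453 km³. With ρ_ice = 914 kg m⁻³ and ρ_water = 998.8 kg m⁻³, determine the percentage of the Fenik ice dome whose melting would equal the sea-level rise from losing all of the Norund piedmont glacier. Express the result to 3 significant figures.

Equal sea-level rise means equal mass of meltwater, i.e. equal mass of ice lost.
Ice mass of Norund: 4.140×10^14 kg; ice mass of Fenik: 9.009×10^14 kg.
Fraction required = 4.140×10^14 / 9.009×10^14 = 0.460 → 46.0 %.

≈ 46.0 %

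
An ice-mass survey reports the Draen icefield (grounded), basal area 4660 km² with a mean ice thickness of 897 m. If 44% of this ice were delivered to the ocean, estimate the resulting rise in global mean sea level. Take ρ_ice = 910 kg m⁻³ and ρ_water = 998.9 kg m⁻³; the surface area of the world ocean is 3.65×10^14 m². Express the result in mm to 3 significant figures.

Draen: ice volume = 4660 km² × 897 m = 4180 km³; 0.44 × 4180 × (910/998.9) = 1676 km³ of water.
Spread over 3.65×10^14 m² of ocean, Δh = 1.676×10^12 / 3.65×10^14 = 4.59×10^-3 m = 4.59 mm.

≈ 4.59 mm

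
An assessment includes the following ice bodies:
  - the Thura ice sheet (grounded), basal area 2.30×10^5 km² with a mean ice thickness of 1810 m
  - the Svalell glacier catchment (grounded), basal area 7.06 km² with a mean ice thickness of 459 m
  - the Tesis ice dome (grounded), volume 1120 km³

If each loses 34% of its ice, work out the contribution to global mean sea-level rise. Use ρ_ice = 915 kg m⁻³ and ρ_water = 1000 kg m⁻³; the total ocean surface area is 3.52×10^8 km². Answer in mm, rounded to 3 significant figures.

≈ 369 mm

Thura: ice volume = 2.30×10^5 km² × 1810 m = 4.163×10^5 km³; 0.34 × 4.163×10^5 × (915/1000) = 1.295×10^5 km³ of water.
Svalell: ice volume = 7.06 km² × 459 m = 3.241 km³; 0.34 × 3.241 × (915/1000) = 1.008 km³ of water.
Tesis: 0.34 × 1120 km³ × (915/1000) = 348.4 km³ of water.
Total added water ≈ 1.299×10^14 m³ over 3.52×10^14 m² → Δh = 0.369 m = 369 mm.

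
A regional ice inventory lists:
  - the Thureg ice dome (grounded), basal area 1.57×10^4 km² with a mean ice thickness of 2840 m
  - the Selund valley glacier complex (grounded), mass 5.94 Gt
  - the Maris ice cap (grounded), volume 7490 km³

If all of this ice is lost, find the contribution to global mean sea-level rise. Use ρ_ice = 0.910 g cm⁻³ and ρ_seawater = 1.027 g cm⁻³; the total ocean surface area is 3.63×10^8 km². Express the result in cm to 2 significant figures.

Thureg: ice volume = 1.57×10^4 km² × 2840 m = 4.459×10^4 km³; 4.459×10^4 × (910/1027) = 3.951×10^4 km³ of water.
Selund: 5.94 Gt = 5.940×10^12 kg; dividing by ρ_w = 1.027 g cm⁻³ = 1027 kg m⁻³ gives 5.784×10^9 m³ of water.
Maris: 7490 km³ × (910/1027) = 6637 km³ of water.
Total added water ≈ 4.615×10^13 m³ over 3.63×10^14 m² → Δh = 0.127 m = 13 cm.

≈ 13 cm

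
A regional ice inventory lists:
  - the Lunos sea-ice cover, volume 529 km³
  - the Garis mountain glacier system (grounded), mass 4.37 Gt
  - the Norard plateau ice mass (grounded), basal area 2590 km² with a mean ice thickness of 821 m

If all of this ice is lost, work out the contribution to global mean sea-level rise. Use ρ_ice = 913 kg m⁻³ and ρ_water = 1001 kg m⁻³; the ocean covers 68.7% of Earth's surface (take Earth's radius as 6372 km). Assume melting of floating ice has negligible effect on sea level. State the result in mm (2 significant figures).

≈ 5.5 mm

The Lunos sea-ice cover is floating and already displaces its own weight of water, so its melt adds essentially nothing to sea level.
Garis: 4.37 Gt = 4.370×10^12 kg; dividing by ρ_w = 1001 kg m⁻³ gives 4.366×10^9 m³ of water.
Norard: ice volume = 2590 km² × 821 m = 2126 km³; 2126 × (913/1001) = 1939 km³ of water.
Total added water ≈ 1.944×10^12 m³ over 3.51×10^14 m² → Δh = 5.55×10^-3 m = 5.5 mm.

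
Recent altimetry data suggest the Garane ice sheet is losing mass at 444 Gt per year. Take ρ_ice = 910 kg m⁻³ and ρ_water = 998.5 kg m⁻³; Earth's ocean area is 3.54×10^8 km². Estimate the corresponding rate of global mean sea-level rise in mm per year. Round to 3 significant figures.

≈ 1.26 mm/yr

ρ_w = 998.5 kg m⁻³. Annual water volume added = 444 Gt / ρ_w = 4.440×10^14 kg / 998.5 kg m⁻³ = 4.447×10^11 m³.
Δh per year = 4.447×10^11 / 3.54×10^14 = 1.26×10^-3 m = 1.26 mm.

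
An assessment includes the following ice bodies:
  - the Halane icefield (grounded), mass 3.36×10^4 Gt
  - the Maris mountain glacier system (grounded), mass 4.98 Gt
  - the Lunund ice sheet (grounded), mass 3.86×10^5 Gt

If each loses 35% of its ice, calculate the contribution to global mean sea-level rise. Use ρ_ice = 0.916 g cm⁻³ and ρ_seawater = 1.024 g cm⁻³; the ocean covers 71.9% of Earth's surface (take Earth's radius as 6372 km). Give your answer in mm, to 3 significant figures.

≈ 391 mm

Halane: 0.35 × 3.36×10^4 Gt = 1.176×10^16 kg; dividing by ρ_w = 1.024 g cm⁻³ = 1024 kg m⁻³ gives 1.148×10^13 m³ of water.
Maris: 0.35 × 4.98 Gt = 1.743×10^12 kg; dividing by ρ_w = 1024 kg m⁻³ gives 1.702×10^9 m³ of water.
Lunund: 0.35 × 3.86×10^5 Gt = 1.351×10^17 kg; dividing by ρ_w = 1024 kg m⁻³ gives 1.319×10^14 m³ of water.
Total added water ≈ 1.434×10^14 m³ over 3.67×10^14 m² → Δh = 0.391 m = 391 mm.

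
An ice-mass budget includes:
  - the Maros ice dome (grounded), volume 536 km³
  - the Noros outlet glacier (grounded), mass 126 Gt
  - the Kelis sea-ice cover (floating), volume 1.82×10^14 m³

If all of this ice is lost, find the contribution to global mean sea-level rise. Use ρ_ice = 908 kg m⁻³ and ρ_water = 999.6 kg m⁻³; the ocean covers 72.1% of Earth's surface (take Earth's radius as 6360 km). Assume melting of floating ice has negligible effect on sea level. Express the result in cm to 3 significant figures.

Maros: 536 km³ × (908/999.6) = 486.9 km³ of water.
Noros: 126 Gt = 1.260×10^14 kg; dividing by ρ_w = 999.6 kg m⁻³ gives 1.261×10^11 m³ of water.
The Kelis sea-ice cover is floating and already displaces its own weight of water, so its melt adds essentially nothing to sea level.
Total added water ≈ 6.129×10^11 m³ over 3.66×10^14 m² → Δh = 1.67×10^-3 m = 0.167 cm.

≈ 0.167 cm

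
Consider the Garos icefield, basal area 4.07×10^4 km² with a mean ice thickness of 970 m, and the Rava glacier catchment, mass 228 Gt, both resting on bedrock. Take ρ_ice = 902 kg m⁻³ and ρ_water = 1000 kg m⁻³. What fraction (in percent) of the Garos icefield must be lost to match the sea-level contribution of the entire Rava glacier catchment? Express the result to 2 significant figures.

≈ 0.64 %

Equal sea-level rise means equal mass of meltwater, i.e. equal mass of ice lost.
Ice mass of Rava: 2.280×10^14 kg; ice mass of Garos: 3.561×10^16 kg.
Fraction required = 2.280×10^14 / 3.561×10^16 = 6.40×10^-3 → 0.64 %.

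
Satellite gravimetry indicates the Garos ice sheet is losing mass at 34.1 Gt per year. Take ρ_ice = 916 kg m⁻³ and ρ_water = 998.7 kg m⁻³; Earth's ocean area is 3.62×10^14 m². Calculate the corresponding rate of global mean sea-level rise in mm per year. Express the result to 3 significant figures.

ρ_w = 998.7 kg m⁻³. Annual water volume added = 34.1 Gt / ρ_w = 3.410×10^13 kg / 998.7 kg m⁻³ = 3.414×10^10 m³.
Δh per year = 3.414×10^10 / 3.62×10^14 = 9.43×10^-5 m = 0.0943 mm.

≈ 0.0943 mm/yr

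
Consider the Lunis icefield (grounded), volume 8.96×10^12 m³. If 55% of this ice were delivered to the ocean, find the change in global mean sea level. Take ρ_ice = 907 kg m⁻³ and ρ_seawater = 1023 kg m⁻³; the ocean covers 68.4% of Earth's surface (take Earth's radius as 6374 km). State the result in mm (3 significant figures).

≈ 12.5 mm

Lunis: 0.55 × 8.96×10^12 m³ × (907/1023) = 4.369×10^12 m³ of water.
Spread over 3.49×10^14 m² of ocean, Δh = 4.369×10^12 / 3.49×10^14 = 0.0125 m = 12.5 mm.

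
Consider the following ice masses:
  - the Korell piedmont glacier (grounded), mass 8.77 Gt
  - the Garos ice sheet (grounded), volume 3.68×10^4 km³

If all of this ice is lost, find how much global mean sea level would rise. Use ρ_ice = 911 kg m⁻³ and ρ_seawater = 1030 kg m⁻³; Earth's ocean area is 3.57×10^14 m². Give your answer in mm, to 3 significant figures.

Korell: 8.77 Gt = 8.770×10^12 kg; dividing by ρ_w = 1030 kg m⁻³ gives 8.515×10^9 m³ of water.
Garos: 3.68×10^4 km³ × (911/1030) = 3.255×10^4 km³ of water.
Total added water ≈ 3.256×10^13 m³ over 3.57×10^14 m² → Δh = 0.0912 m = 91.2 mm.

≈ 91.2 mm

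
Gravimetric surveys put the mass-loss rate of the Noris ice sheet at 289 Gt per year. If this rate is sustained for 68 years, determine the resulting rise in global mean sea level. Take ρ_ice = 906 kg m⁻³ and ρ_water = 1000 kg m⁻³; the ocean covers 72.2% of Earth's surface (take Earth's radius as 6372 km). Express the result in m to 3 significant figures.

≈ 0.0533 m

Total mass lost = 289 Gt/yr × 68 yr = 1.965×10^4 Gt = 1.965×10^16 kg.
ρ_w = 1000 kg m⁻³, so water volume = 1.965×10^16 / 1000 = 1.965×10^13 m³.
Δh = 1.965×10^13 / 3.68×10^14 = 0.0533 m.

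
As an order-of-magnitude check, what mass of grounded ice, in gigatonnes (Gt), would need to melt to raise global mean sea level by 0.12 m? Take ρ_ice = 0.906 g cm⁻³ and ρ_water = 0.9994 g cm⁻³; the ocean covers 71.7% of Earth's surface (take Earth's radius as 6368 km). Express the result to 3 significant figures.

Required water volume = Δh × A = 0.12 m × 3.65×10^14 m² = 4.384×10^13 m³.
ρ_w = 0.9994 g cm⁻³ = 999.4 kg m⁻³, so the mass of water = 4.384×10^13 m³ × 999.4 kg m⁻³ = 4.382×10^16 kg = 4.38×10^4 Gt (and the same mass of ice, by conservation).

≈ 4.38×10^4 Gt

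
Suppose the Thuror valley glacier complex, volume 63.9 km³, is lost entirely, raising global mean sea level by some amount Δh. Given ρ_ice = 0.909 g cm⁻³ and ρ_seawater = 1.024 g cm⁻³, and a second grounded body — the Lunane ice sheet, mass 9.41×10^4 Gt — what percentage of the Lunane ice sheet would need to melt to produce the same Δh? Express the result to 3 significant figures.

≈ 0.0617 %

Equal sea-level rise means equal mass of meltwater, i.e. equal mass of ice lost.
Ice mass of Thuror: 5.809×10^13 kg; ice mass of Lunane: 9.410×10^16 kg.
Fraction required = 5.809×10^13 / 9.410×10^16 = 6.17×10^-4 → 0.0617 %.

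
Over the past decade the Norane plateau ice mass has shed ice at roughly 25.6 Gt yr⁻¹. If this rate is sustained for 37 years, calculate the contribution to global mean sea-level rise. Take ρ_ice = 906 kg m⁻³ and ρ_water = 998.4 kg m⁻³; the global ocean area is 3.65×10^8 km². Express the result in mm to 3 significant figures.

≈ 2.60 mm

Total mass lost = 25.6 Gt/yr × 37 yr = 947.2 Gt = 9.472×10^14 kg.
ρ_w = 998.4 kg m⁻³, so water volume = 9.472×10^14 / 998.4 = 9.487×10^11 m³.
Δh = 9.487×10^11 / 3.65×10^14 = 2.60×10^-3 m = 2.60 mm.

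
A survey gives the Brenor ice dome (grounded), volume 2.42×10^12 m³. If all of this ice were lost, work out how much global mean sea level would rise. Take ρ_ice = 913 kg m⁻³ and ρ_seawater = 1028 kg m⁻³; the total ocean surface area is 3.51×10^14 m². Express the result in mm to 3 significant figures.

≈ 6.12 mm

Brenor: 2.42×10^12 m³ × (913/1028) = 2.149×10^12 m³ of water.
Spread over 3.51×10^14 m² of ocean, Δh = 2.149×10^12 / 3.51×10^14 = 6.12×10^-3 m = 6.12 mm.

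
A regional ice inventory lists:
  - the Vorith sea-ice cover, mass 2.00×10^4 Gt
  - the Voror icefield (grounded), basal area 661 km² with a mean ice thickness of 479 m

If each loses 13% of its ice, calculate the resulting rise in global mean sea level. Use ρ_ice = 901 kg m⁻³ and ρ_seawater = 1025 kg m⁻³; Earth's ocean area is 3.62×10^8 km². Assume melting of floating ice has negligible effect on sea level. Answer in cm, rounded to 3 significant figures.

≈ 9.99×10^-3 cm

The Vorith sea-ice cover is floating and already displaces its own weight of water, so its melt adds essentially nothing to sea level.
Voror: ice volume = 661 km² × 479 m = 316.6 km³; 0.13 × 316.6 × (901/1025) = 36.18 km³ of water.
Total added water ≈ 3.618×10^10 m³ over 3.62×10^14 m² → Δh = 9.99×10^-5 m = 9.99×10^-3 cm.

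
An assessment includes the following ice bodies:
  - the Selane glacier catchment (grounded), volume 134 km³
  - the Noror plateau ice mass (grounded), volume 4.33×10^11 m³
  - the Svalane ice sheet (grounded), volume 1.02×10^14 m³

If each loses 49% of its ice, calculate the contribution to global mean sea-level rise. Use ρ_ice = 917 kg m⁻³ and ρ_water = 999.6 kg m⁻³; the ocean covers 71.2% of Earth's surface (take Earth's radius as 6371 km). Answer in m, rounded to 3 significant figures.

≈ 0.127 m

Selane: 0.49 × 134 km³ × (917/999.6) = 60.23 km³ of water.
Noror: 0.49 × 4.33×10^11 m³ × (917/999.6) = 1.946×10^11 m³ of water.
Svalane: 0.49 × 1.02×10^14 m³ × (917/999.6) = 4.585×10^13 m³ of water.
Total added water ≈ 4.610×10^13 m³ over 3.63×10^14 m² → Δh = 0.127 m.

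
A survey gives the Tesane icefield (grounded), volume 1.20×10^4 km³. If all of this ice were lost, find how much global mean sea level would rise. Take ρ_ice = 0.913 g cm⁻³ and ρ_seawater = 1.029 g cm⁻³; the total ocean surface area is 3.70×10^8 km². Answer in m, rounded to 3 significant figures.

≈ 0.0288 m

Tesane: 1.20×10^4 km³ × (913/1029) = 1.065×10^4 km³ of water.
Spread over 3.70×10^14 m² of ocean, Δh = 1.065×10^13 / 3.70×10^14 = 0.0288 m.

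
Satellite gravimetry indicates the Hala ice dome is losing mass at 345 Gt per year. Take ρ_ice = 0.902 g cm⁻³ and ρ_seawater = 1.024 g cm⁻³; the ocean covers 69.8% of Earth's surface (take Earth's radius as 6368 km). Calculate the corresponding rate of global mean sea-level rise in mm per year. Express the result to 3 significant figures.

ρ_w = 1.024 g cm⁻³ = 1024 kg m⁻³. Annual water volume added = 345 Gt / ρ_w = 3.450×10^14 kg / 1024 kg m⁻³ = 3.369×10^11 m³.
Δh per year = 3.369×10^11 / 3.56×10^14 = 9.47×10^-4 m = 0.947 mm.

≈ 0.947 mm/yr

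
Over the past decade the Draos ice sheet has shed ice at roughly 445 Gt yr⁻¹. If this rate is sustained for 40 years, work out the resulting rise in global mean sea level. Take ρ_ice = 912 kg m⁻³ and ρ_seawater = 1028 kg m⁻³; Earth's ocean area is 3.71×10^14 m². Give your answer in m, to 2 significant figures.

Total mass lost = 445 Gt/yr × 40 yr = 1.780×10^4 Gt = 1.780×10^16 kg.
ρ_w = 1028 kg m⁻³, so water volume = 1.780×10^16 / 1028 = 1.732×10^13 m³.
Δh = 1.732×10^13 / 3.71×10^14 = 0.0467 m.

≈ 0.047 m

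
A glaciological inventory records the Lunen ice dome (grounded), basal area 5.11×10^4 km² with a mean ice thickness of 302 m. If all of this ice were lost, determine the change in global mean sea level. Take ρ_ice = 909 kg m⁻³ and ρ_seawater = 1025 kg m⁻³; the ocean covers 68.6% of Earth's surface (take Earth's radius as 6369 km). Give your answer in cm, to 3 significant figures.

≈ 3.91 cm

Lunen: ice volume = 5.11×10^4 km² × 302 m = 1.543×10^4 km³; 1.543×10^4 × (909/1025) = 1.369×10^4 km³ of water.
Spread over 3.50×10^14 m² of ocean, Δh = 1.369×10^13 / 3.50×10^14 = 0.0391 m = 3.91 cm.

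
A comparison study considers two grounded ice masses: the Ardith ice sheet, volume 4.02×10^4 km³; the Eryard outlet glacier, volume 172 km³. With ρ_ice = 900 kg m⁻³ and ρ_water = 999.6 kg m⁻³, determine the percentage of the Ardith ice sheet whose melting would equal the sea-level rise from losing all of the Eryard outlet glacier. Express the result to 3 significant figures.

Equal sea-level rise means equal mass of meltwater, i.e. equal mass of ice lost.
Ice mass of Eryard: 1.548×10^14 kg; ice mass of Ardith: 3.618×10^16 kg.
Fraction required = 1.548×10^14 / 3.618×10^16 = 4.28×10^-3 → 0.428 %.

≈ 0.428 %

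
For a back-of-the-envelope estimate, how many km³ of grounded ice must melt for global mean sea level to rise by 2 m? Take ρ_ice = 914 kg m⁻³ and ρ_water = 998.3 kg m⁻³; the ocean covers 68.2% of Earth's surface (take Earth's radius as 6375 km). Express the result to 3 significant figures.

≈ 7.61×10^5 km³

Required water volume = Δh × A = 2 m × 3.48×10^14 m² = 6.966×10^14 m³ = 6.966×10^5 km³.
Ice volume = water volume × ρ_w/ρ_ice = 6.966×10^5 × 998.3/914 = 7.61×10^5 km³.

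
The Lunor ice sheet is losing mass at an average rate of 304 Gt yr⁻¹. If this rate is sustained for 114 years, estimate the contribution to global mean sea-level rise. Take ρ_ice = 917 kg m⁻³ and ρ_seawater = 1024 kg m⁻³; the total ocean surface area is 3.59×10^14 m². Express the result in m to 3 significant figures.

≈ 0.0943 m

Total mass lost = 304 Gt/yr × 114 yr = 3.466×10^4 Gt = 3.466×10^16 kg.
ρ_w = 1024 kg m⁻³, so water volume = 3.466×10^16 / 1024 = 3.384×10^13 m³.
Δh = 3.384×10^13 / 3.59×10^14 = 0.0943 m.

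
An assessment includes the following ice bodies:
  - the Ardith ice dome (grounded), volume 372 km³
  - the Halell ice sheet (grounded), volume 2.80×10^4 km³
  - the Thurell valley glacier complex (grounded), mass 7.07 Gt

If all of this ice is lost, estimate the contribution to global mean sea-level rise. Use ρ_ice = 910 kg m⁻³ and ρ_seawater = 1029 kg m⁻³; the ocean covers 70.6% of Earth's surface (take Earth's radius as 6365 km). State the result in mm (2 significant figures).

Ardith: 372 km³ × (910/1029) = 329.0 km³ of water.
Halell: 2.80×10^4 km³ × (910/1029) = 2.476×10^4 km³ of water.
Thurell: 7.07 Gt = 7.070×10^12 kg; dividing by ρ_w = 1029 kg m⁻³ gives 6.871×10^9 m³ of water.
Total added water ≈ 2.510×10^13 m³ over 3.59×10^14 m² → Δh = 0.0698 m = 70 mm.

≈ 70 mm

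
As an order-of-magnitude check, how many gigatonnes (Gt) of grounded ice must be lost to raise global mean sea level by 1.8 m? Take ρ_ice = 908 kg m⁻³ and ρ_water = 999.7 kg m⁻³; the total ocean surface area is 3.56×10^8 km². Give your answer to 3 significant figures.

Required water volume = Δh × A = 1.8 m × 3.56×10^14 m² = 6.408×10^14 m³.
ρ_w = 999.7 kg m⁻³, so the mass of water = 6.408×10^14 m³ × 999.7 kg m⁻³ = 6.406×10^17 kg = 6.41×10^5 Gt (and the same mass of ice, by conservation).

≈ 6.41×10^5 Gt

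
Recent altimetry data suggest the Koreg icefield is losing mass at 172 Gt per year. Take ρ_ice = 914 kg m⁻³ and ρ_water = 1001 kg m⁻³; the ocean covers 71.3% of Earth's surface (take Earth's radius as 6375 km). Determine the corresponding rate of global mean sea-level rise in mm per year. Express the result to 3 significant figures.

ρ_w = 1001 kg m⁻³. Annual water volume added = 172 Gt / ρ_w = 1.720×10^14 kg / 1001 kg m⁻³ = 1.718×10^11 m³.
Δh per year = 1.718×10^11 / 3.64×10^14 = 4.72×10^-4 m = 0.472 mm.

≈ 0.472 mm/yr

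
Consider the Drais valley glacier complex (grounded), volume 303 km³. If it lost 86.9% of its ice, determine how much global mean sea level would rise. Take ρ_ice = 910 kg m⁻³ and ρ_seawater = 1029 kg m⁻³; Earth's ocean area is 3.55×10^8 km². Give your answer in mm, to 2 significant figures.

≈ 0.66 mm

Drais: 0.869 × 303 km³ × (910/1029) = 232.9 km³ of water.
Spread over 3.55×10^14 m² of ocean, Δh = 2.329×10^11 / 3.55×10^14 = 6.56×10^-4 m = 0.66 mm.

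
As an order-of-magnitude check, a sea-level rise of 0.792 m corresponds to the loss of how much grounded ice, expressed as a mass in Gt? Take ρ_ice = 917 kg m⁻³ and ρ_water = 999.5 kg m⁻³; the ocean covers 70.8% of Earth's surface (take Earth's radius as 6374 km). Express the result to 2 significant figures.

≈ 2.9×10^5 Gt

Required water volume = Δh × A = 0.792 m × 3.61×10^14 m² = 2.863×10^14 m³.
ρ_w = 999.5 kg m⁻³, so the mass of water = 2.863×10^14 m³ × 999.5 kg m⁻³ = 2.861×10^17 kg = 2.9×10^5 Gt (and the same mass of ice, by conservation).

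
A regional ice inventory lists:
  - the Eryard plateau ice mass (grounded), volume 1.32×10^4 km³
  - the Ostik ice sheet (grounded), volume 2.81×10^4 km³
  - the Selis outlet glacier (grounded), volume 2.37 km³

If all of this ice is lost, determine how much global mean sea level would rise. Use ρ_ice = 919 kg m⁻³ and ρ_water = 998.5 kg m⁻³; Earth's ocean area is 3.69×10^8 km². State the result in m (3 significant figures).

≈ 0.103 m

Eryard: 1.32×10^4 km³ × (919/998.5) = 1.215×10^4 km³ of water.
Ostik: 2.81×10^4 km³ × (919/998.5) = 2.586×10^4 km³ of water.
Selis: 2.37 km³ × (919/998.5) = 2.181 km³ of water.
Total added water ≈ 3.801×10^13 m³ over 3.69×10^14 m² → Δh = 0.103 m.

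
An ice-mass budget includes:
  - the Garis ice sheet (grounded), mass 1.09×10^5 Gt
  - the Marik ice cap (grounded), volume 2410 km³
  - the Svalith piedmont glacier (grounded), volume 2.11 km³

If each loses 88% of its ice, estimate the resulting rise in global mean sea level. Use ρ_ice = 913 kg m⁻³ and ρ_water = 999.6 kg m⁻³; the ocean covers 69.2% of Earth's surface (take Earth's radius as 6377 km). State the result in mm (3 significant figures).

≈ 277 mm

Garis: 0.88 × 1.09×10^5 Gt = 9.592×10^16 kg; dividing by ρ_w = 999.6 kg m⁻³ gives 9.596×10^13 m³ of water.
Marik: 0.88 × 2410 km³ × (913/999.6) = 1937 km³ of water.
Svalith: 0.88 × 2.11 km³ × (913/999.6) = 1.696 km³ of water.
Total added water ≈ 9.790×10^13 m³ over 3.54×10^14 m² → Δh = 0.277 m = 277 mm.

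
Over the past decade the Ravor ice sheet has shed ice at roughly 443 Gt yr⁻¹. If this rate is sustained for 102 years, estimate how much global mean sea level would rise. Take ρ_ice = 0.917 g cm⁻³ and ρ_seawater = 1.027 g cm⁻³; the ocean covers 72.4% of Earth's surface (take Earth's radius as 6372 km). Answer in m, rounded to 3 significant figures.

≈ 0.119 m

Total mass lost = 443 Gt/yr × 102 yr = 4.519×10^4 Gt = 4.519×10^16 kg.
ρ_w = 1.027 g cm⁻³ = 1027 kg m⁻³, so water volume = 4.519×10^16 / 1027 = 4.400×10^13 m³.
Δh = 4.400×10^13 / 3.69×10^14 = 0.119 m.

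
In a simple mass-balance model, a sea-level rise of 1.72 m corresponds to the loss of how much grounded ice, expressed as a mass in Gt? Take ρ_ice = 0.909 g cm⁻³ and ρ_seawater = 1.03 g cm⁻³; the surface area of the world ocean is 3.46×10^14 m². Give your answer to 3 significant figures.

Required water volume = Δh × A = 1.72 m × 3.46×10^14 m² = 5.951×10^14 m³.
ρ_w = 1.03 g cm⁻³ = 1030 kg m⁻³, so the mass of water = 5.951×10^14 m³ × 1030 kg m⁻³ = 6.130×10^17 kg = 6.13×10^5 Gt (and the same mass of ice, by conservation).

≈ 6.13×10^5 Gt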